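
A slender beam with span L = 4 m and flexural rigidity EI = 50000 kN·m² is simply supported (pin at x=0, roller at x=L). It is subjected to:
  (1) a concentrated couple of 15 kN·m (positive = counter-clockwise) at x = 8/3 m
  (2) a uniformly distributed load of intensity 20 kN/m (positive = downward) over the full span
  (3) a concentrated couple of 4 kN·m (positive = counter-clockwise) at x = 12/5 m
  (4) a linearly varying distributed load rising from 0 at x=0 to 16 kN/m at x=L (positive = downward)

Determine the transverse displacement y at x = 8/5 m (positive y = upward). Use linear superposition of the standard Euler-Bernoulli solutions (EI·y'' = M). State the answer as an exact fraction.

y(8/5) = -95758/48828125 m

Load 1 — applied couple M₀=15 kN·m at a=8/3 m (b=L-a=4/3):
  y_1 = (M₀x³/(6L)+C₁x)/EI  [x≤a] with C₁=M₀(3b²-L²)/(6L)=-20/3 = (15·(8/5)³/(6·4)+(-20/3)·(8/5))/50000 = -38/234375 m
Load 2 — uniform load w=20 kN/m over full span:
  y_2 = -wx(L³-2Lx²+x³)/(24EI) = -20·(8/5)·(4³-2·4·(8/5)²+(8/5)³)/(24·50000) = -496/390625 m
Load 3 — applied couple M₀=4 kN·m at a=12/5 m (b=L-a=8/5):
  y_3 = (M₀x³/(6L)+C₁x)/EI  [x≤a] with C₁=M₀(3b²-L²)/(6L)=-104/75 = (4·(8/5)³/(6·4)+(-104/75)·(8/5))/50000 = -12/390625 m
Load 4 — triangular load w₀=16 kN/m (0→w₀ over full span):
  y_4 = -w₀x(7L⁴-10L²x²+3x⁴)/(360LEI) = -16·(8/5)·(7·4⁴-10·4²·(8/5)²+3·(8/5)⁴)/(360·4·50000) = -73024/146484375 m
Superposition: y = Σ y_i = -95758/48828125 m ≈ -0.001961 m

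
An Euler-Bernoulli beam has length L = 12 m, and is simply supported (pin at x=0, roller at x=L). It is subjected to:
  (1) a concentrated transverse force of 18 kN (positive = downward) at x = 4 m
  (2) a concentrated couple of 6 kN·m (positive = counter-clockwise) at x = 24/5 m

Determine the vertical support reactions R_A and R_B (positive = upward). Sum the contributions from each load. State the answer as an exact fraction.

Load 1 — point force P=18 kN at a=4 m (b=L-a=8):
  R_A = Pb/L = 18·8/12 = 12 kN
  R_B = Pa/L = 18·4/12 = 6 kN
Load 2 — applied couple M₀=6 kN·m at a=24/5 m (b=L-a=36/5):
  R_A = M₀/L = 6/12 = 1/2 kN
  R_B = -M₀/L = -6/12 = -1/2 kN
Superposition: R_A = 25/2 kN, R_B = 11/2 kN

R_A = 25/2 kN, R_B = 11/2 kN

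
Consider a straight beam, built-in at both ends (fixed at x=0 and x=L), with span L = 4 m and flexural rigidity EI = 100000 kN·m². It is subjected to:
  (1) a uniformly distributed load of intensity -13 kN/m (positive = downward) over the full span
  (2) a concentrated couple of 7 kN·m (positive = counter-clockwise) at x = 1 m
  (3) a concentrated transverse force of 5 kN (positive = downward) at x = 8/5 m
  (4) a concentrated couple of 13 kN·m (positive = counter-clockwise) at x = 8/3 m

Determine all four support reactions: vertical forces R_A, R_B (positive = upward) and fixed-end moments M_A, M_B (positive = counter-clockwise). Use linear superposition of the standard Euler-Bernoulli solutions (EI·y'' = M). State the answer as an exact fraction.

R_A = -39499/2400 kN, M_A = -4573/400 kN·m, R_B = -73301/2400 kN, M_B = 21121/1200 kN·m

Load 1 — uniform load w=-13 kN/m over full span:
  R_A = wL/2 = (-13)·4/2 = -26 kN
  M_A = wL²/12 = (-13)·4²/12 = -52/3 kN·m
  R_B = wL/2 = (-13)·4/2 = -26 kN
  M_B = -wL²/12 = -(-13)·4²/12 = 52/3 kN·m
Load 2 — applied couple M₀=7 kN·m at a=1 m (b=L-a=3):
  R_A = 6M₀ab/L³ = 6·7·1·3/4³ = 63/32 kN
  M_A = M₀b(2a-b)/L² = 7·3·(2·1-3)/4² = -21/16 kN·m
  R_B = -6M₀ab/L³ = -6·7·1·3/4³ = -63/32 kN
  M_B = M₀a(2b-a)/L² = 7·1·(2·3-1)/4² = 35/16 kN·m
Load 3 — point force P=5 kN at a=8/5 m (b=L-a=12/5):
  R_A = Pb²(3a+b)/L³ = 5·(12/5)²·(3·(8/5)+(12/5))/4³ = 81/25 kN
  M_A = Pab²/L² = 5·(8/5)·(12/5)²/4² = 72/25 kN·m
  R_B = Pa²(a+3b)/L³ = 5·(8/5)²·((8/5)+3·(12/5))/4³ = 44/25 kN
  M_B = -Pa²b/L² = -5·(8/5)²·(12/5)/4² = -48/25 kN·m
Load 4 — applied couple M₀=13 kN·m at a=8/3 m (b=L-a=4/3):
  R_A = 6M₀ab/L³ = 6·13·(8/3)·(4/3)/4³ = 13/3 kN
  M_A = M₀b(2a-b)/L² = 13·(4/3)·(2·(8/3)-(4/3))/4² = 13/3 kN·m
  R_B = -6M₀ab/L³ = -6·13·(8/3)·(4/3)/4³ = -13/3 kN
  M_B = M₀a(2b-a)/L² = 13·(8/3)·(2·(4/3)-(8/3))/4² = 0 kN·m
Superposition: R_A = -39499/2400 kN, M_A = -4573/400 kN·m, R_B = -73301/2400 kN, M_B = 21121/1200 kN·m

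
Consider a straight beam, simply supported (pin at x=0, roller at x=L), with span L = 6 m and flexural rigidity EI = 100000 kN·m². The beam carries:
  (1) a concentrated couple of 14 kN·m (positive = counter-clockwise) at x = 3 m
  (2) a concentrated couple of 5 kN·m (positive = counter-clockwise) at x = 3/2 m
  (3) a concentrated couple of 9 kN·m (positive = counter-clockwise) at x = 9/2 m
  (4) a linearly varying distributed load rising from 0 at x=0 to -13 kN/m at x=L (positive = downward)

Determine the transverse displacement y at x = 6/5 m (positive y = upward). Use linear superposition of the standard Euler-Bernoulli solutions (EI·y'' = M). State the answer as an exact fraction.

Load 1 — applied couple M₀=14 kN·m at a=3 m (b=L-a=3):
  y_1 = (M₀x³/(6L)+C₁x)/EI  [x≤a] with C₁=M₀(3b²-L²)/(6L)=-7/2 = (14·(6/5)³/(6·6)+(-7/2)·(6/5))/100000 = -441/12500000 m
Load 2 — applied couple M₀=5 kN·m at a=3/2 m (b=L-a=9/2):
  y_2 = (M₀x³/(6L)+C₁x)/EI  [x≤a] with C₁=M₀(3b²-L²)/(6L)=55/16 = (5·(6/5)³/(6·6)+(55/16)·(6/5))/100000 = 873/20000000 m
Load 3 — applied couple M₀=9 kN·m at a=9/2 m (b=L-a=3/2):
  y_3 = (M₀x³/(6L)+C₁x)/EI  [x≤a] with C₁=M₀(3b²-L²)/(6L)=-117/16 = (9·(6/5)³/(6·6)+(-117/16)·(6/5))/100000 = -8343/100000000 m
Load 4 — triangular load w₀=-13 kN/m (0→w₀ over full span):
  y_4 = -w₀x(7L⁴-10L²x²+3x⁴)/(360LEI) = -(-13)·(6/5)·(7·6⁴-10·6²·(6/5)²+3·(6/5)⁴)/(360·6·100000) = 30186/48828125 m
Superposition: y = Σ y_i = 3394683/6250000000 m ≈ 0.000543 m

y(6/5) = 3394683/6250000000 m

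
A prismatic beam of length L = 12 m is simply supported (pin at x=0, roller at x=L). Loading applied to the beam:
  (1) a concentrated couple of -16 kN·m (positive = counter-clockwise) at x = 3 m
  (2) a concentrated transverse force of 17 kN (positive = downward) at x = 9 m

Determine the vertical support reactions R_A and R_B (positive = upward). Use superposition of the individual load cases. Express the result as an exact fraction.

Load 1 — applied couple M₀=-16 kN·m at a=3 m (b=L-a=9):
  R_A = M₀/L = (-16)/12 = -4/3 kN
  R_B = -M₀/L = -(-16)/12 = 4/3 kN
Load 2 — point force P=17 kN at a=9 m (b=L-a=3):
  R_A = Pb/L = 17·3/12 = 17/4 kN
  R_B = Pa/L = 17·9/12 = 51/4 kN
Superposition: R_A = 35/12 kN, R_B = 169/12 kN

R_A = 35/12 kN, R_B = 169/12 kN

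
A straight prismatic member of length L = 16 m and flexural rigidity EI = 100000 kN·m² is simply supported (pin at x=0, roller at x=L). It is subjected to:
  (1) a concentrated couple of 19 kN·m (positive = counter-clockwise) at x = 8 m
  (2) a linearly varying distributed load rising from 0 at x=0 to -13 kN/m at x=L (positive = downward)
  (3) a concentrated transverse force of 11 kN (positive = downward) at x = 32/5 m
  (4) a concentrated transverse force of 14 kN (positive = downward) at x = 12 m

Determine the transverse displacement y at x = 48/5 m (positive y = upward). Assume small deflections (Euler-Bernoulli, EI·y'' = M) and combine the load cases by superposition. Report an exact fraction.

Load 1 — applied couple M₀=19 kN·m at a=8 m (b=L-a=8):
  y_1 = (M₀x³/(6L)-M₀(x-a)²/2+C₁x)/EI  [x>a] with C₁=M₀(3b²-L²)/(6L)=-38/3 = (19·(48/5)³/(6·16)-19·((48/5)-8)²/2+(-38/3)·(48/5))/100000 = 114/390625 m
Load 2 — triangular load w₀=-13 kN/m (0→w₀ over full span):
  y_2 = -w₀x(7L⁴-10L²x²+3x⁴)/(360LEI) = -(-13)·(48/5)·(7·16⁴-10·16²·(48/5)²+3·(48/5)⁴)/(360·16·100000) = 7880704/146484375 m
Load 3 — point force P=11 kN at a=32/5 m (b=L-a=48/5):
  y_3 = -Pa(L-x)(2Lx-a²-x²)/(6LEI)  [x>a] = -11·(32/5)·(16-(48/5))·(2·16·(48/5)-(32/5)²-(48/5)²)/(6·16·100000) = -47872/5859375 m
Load 4 — point force P=14 kN at a=12 m (b=L-a=4):
  y_4 = -Pbx(L²-b²-x²)/(6LEI)  [x≤a] = -14·4·(48/5)·(16²-4²-(48/5)²)/(6·16·100000) = -3234/390625 m
Superposition: y = Σ y_i = 1837968/48828125 m ≈ 0.037642 m

y(48/5) = 1837968/48828125 m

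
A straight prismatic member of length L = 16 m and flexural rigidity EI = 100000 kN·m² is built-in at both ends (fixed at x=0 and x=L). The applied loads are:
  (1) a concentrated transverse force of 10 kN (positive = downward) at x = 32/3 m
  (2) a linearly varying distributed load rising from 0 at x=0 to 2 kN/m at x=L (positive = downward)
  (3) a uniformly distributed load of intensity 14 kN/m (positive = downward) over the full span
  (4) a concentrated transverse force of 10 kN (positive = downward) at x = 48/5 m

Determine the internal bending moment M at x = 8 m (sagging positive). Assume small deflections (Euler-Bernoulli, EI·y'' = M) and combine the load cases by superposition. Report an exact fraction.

M(8) = 8176/45 kN·m

Load 1 — point force P=10 kN at a=32/3 m (b=L-a=16/3):
  M_1 = Pb²(3a+b)x/L³ - Pab²/L²  [x≤a] = 10·(16/3)²·(3·(32/3)+(16/3))·8/16³ - 10·(32/3)·(16/3)²/16² = 80/9 kN·m
Load 2 — triangular load w₀=2 kN/m (0→w₀ over full span):
  M_2 = 3w₀Lx/20 - w₀L²/30 - w₀x³/(6L) = 3·2·16·8/20 - 2·16²/30 - 2·8³/(6·16) = 32/3 kN·m
Load 3 — uniform load w=14 kN/m over full span:
  M_3 = wLx/2 - wL²/12 - wx²/2 = 14·16·8/2 - 14·16²/12 - 14·8²/2 = 448/3 kN·m
Load 4 — point force P=10 kN at a=48/5 m (b=L-a=32/5):
  M_4 = Pb²(3a+b)x/L³ - Pab²/L²  [x≤a] = 10·(32/5)²·(3·(48/5)+(32/5))·8/16³ - 10·(48/5)·(32/5)²/16² = 64/5 kN·m
Superposition: M = Σ M_i = 8176/45 kN·m ≈ 181.688889 kN·m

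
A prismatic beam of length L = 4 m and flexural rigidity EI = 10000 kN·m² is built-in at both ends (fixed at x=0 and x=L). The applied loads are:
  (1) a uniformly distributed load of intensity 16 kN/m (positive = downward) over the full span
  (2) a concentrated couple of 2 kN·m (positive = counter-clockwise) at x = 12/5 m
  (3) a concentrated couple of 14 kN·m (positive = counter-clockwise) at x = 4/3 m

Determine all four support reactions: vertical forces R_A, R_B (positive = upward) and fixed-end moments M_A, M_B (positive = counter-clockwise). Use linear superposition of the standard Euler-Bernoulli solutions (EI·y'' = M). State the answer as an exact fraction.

R_A = 2804/75 kN, M_A = 1648/75 kN·m, R_B = 1996/75 kN, M_B = -1232/75 kN·m

Load 1 — uniform load w=16 kN/m over full span:
  R_A = wL/2 = 16·4/2 = 32 kN
  M_A = wL²/12 = 16·4²/12 = 64/3 kN·m
  R_B = wL/2 = 16·4/2 = 32 kN
  M_B = -wL²/12 = -16·4²/12 = -64/3 kN·m
Load 2 — applied couple M₀=2 kN·m at a=12/5 m (b=L-a=8/5):
  R_A = 6M₀ab/L³ = 6·2·(12/5)·(8/5)/4³ = 18/25 kN
  M_A = M₀b(2a-b)/L² = 2·(8/5)·(2·(12/5)-(8/5))/4² = 16/25 kN·m
  R_B = -6M₀ab/L³ = -6·2·(12/5)·(8/5)/4³ = -18/25 kN
  M_B = M₀a(2b-a)/L² = 2·(12/5)·(2·(8/5)-(12/5))/4² = 6/25 kN·m
Load 3 — applied couple M₀=14 kN·m at a=4/3 m (b=L-a=8/3):
  R_A = 6M₀ab/L³ = 6·14·(4/3)·(8/3)/4³ = 14/3 kN
  M_A = M₀b(2a-b)/L² = 14·(8/3)·(2·(4/3)-(8/3))/4² = 0 kN·m
  R_B = -6M₀ab/L³ = -6·14·(4/3)·(8/3)/4³ = -14/3 kN
  M_B = M₀a(2b-a)/L² = 14·(4/3)·(2·(8/3)-(4/3))/4² = 14/3 kN·m
Superposition: R_A = 2804/75 kN, M_A = 1648/75 kN·m, R_B = 1996/75 kN, M_B = -1232/75 kN·m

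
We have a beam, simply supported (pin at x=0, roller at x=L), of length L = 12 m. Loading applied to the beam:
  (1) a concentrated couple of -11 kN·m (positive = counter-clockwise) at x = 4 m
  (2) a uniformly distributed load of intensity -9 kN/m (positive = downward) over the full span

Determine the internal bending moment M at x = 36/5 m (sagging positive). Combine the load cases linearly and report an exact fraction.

Load 1 — applied couple M₀=-11 kN·m at a=4 m (b=L-a=8):
  M_1 = M₀x/L - M₀  [x>a] = (-11)·(36/5)/12 - (-11) = 22/5 kN·m
Load 2 — uniform load w=-9 kN/m over full span:
  M_2 = wx(L-x)/2 = (-9)·(36/5)·(12-(36/5))/2 = -3888/25 kN·m
Superposition: M = Σ M_i = -3778/25 kN·m ≈ -151.120000 kN·m

M(36/5) = -3778/25 kN·m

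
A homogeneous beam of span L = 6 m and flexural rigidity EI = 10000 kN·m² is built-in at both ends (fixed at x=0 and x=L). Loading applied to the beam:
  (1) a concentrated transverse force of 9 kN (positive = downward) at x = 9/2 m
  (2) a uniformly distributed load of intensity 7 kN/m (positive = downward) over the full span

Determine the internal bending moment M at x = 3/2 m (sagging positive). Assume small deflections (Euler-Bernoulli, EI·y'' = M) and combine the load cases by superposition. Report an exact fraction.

Load 1 — point force P=9 kN at a=9/2 m (b=L-a=3/2):
  M_1 = Pb²(3a+b)x/L³ - Pab²/L²  [x≤a] = 9·(3/2)²·(3·(9/2)+(3/2))·(3/2)/6³ - 9·(9/2)·(3/2)²/6² = -27/64 kN·m
Load 2 — uniform load w=7 kN/m over full span:
  M_2 = wLx/2 - wL²/12 - wx²/2 = 7·6·(3/2)/2 - 7·6²/12 - 7·(3/2)²/2 = 21/8 kN·m
Superposition: M = Σ M_i = 141/64 kN·m ≈ 2.203125 kN·m

M(3/2) = 141/64 kN·m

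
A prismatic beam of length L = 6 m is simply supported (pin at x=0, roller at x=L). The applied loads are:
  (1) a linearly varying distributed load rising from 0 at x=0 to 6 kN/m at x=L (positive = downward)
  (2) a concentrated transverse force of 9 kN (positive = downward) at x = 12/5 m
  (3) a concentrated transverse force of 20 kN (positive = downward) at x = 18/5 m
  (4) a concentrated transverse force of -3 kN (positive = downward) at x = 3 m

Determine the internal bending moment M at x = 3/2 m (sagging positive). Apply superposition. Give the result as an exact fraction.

M(3/2) = 2103/80 kN·m

Load 1 — triangular load w₀=6 kN/m (0→w₀ over full span):
  M_1 = w₀Lx/6 - w₀x³/(6L) = 6·6·(3/2)/6 - 6·(3/2)³/(6·6) = 135/16 kN·m
Load 2 — point force P=9 kN at a=12/5 m (b=L-a=18/5):
  M_2 = Pbx/L  [x≤a] = 9·(18/5)·(3/2)/6 = 81/10 kN·m
Load 3 — point force P=20 kN at a=18/5 m (b=L-a=12/5):
  M_3 = Pbx/L  [x≤a] = 20·(12/5)·(3/2)/6 = 12 kN·m
Load 4 — point force P=-3 kN at a=3 m (b=L-a=3):
  M_4 = Pbx/L  [x≤a] = (-3)·3·(3/2)/6 = -9/4 kN·m
Superposition: M = Σ M_i = 2103/80 kN·m ≈ 26.287500 kN·m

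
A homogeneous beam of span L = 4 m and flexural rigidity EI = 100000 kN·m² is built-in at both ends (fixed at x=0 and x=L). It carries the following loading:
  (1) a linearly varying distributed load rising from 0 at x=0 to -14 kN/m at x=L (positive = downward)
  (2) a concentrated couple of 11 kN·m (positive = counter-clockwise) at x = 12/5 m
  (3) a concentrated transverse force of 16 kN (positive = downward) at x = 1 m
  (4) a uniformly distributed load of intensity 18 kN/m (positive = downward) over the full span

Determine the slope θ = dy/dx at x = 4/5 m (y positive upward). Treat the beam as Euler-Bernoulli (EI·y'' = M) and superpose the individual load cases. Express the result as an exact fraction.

Load 1 — triangular load w₀=-14 kN/m (0→w₀ over full span):
  θ_1 = -w₀(2x(L-x)(L-2x)(x+2L)+x²(L-x)²)/(120LEI) = -(-14)·(2·(4/5)·(4-(4/5))·(4-2·(4/5))·((4/5)+2·4)+(4/5)²·(4-(4/5))²)/(120·4·100000) = 196/5859375 rad
Load 2 — applied couple M₀=11 kN·m at a=12/5 m (b=L-a=8/5):
  θ_2 = (R_Ax²/2 - M_Ax)/EI  [x≤a] with R_A=99/25, M_A=88/25 = ((99/25)·(4/5)²/2 - (88/25)·(4/5))/100000 = -121/7812500 rad
Load 3 — point force P=16 kN at a=1 m (b=L-a=3):
  θ_3 = -Pb²x(2aL-(3a+b)x)/(2L³EI)  [x≤a] = -16·3²·(4/5)·(2·1·4-(3·1+3)·(4/5))/(2·4³·100000) = -9/312500 rad
Load 4 — uniform load w=18 kN/m over full span:
  θ_4 = -wx(L-x)(L-2x)/(12EI) = -18·(4/5)·(4-(4/5))·(4-2·(4/5))/(12·100000) = -36/390625 rad
Superposition: θ = Σ θ_i = -1207/11718750 rad ≈ -0.000103 rad

θ(4/5) = -1207/11718750 rad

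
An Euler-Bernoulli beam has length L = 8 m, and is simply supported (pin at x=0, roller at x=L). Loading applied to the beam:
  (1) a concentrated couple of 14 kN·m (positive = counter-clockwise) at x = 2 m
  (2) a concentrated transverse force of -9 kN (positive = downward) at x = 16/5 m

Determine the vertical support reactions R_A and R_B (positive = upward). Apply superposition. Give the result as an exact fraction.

Load 1 — applied couple M₀=14 kN·m at a=2 m (b=L-a=6):
  R_A = M₀/L = 14/8 = 7/4 kN
  R_B = -M₀/L = -14/8 = -7/4 kN
Load 2 — point force P=-9 kN at a=16/5 m (b=L-a=24/5):
  R_A = Pb/L = (-9)·(24/5)/8 = -27/5 kN
  R_B = Pa/L = (-9)·(16/5)/8 = -18/5 kN
Superposition: R_A = -73/20 kN, R_B = -107/20 kN

R_A = -73/20 kN, R_B = -107/20 kN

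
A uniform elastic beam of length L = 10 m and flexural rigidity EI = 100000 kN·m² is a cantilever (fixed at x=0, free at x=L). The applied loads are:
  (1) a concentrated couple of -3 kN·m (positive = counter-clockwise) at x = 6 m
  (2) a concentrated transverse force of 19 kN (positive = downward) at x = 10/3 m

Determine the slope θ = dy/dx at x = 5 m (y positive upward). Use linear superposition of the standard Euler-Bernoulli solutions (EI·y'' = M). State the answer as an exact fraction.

Load 1 — applied couple M₀=-3 kN·m at a=6 m (b=L-a=4):
  θ_1 = M₀x/EI  [x≤a] = (-3)·5/100000 = -3/20000 rad
Load 2 — point force P=19 kN at a=10/3 m (b=L-a=20/3):
  θ_2 = -Pa²/(2EI)  [x>a] = -19·(10/3)²/(2·100000) = -19/18000 rad
Superposition: θ = Σ θ_i = -217/180000 rad ≈ -0.001206 rad

θ(5) = -217/180000 rad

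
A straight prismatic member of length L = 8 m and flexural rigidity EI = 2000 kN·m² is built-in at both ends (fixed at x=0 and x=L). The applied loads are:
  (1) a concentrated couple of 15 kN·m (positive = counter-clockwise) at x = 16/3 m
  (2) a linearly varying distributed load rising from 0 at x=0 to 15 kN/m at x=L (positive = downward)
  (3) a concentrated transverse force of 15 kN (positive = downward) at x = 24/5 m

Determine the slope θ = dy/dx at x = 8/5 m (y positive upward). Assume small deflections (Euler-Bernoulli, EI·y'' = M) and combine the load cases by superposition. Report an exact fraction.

θ(8/5) = -3527/156250 rad

Load 1 — applied couple M₀=15 kN·m at a=16/3 m (b=L-a=8/3):
  θ_1 = (R_Ax²/2 - M_Ax)/EI  [x≤a] with R_A=5/2, M_A=5 = ((5/2)·(8/5)²/2 - 5·(8/5))/2000 = -3/1250 rad
Load 2 — triangular load w₀=15 kN/m (0→w₀ over full span):
  θ_2 = -w₀(2x(L-x)(L-2x)(x+2L)+x²(L-x)²)/(120LEI) = -15·(2·(8/5)·(8-(8/5))·(8-2·(8/5))·((8/5)+2·8)+(8/5)²·(8-(8/5))²)/(120·8·2000) = -224/15625 rad
Load 3 — point force P=15 kN at a=24/5 m (b=L-a=16/5):
  θ_3 = -Pb²x(2aL-(3a+b)x)/(2L³EI)  [x≤a] = -15·(16/5)²·(8/5)·(2·(24/5)·8-(3·(24/5)+(16/5))·(8/5))/(2·8³·2000) = -456/78125 rad
Superposition: θ = Σ θ_i = -3527/156250 rad ≈ -0.022573 rad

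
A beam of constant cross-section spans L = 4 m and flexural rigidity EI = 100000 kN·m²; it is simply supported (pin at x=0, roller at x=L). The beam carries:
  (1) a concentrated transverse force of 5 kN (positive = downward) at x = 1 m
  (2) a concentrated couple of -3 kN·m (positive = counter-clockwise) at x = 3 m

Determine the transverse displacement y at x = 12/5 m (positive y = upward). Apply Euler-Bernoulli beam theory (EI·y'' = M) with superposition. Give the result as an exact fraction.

Load 1 — point force P=5 kN at a=1 m (b=L-a=3):
  y_1 = -Pa(L-x)(2Lx-a²-x²)/(6LEI)  [x>a] = -5·1·(4-(12/5))·(2·4·(12/5)-1²-(12/5)²)/(6·4·100000) = -311/7500000 m
Load 2 — applied couple M₀=-3 kN·m at a=3 m (b=L-a=1):
  y_2 = (M₀x³/(6L)+C₁x)/EI  [x≤a] with C₁=M₀(3b²-L²)/(6L)=13/8 = ((-3)·(12/5)³/(6·4)+(13/8)·(12/5))/100000 = 543/25000000 m
Superposition: y = Σ y_i = -1481/75000000 m ≈ -0.000020 m

y(12/5) = -1481/75000000 m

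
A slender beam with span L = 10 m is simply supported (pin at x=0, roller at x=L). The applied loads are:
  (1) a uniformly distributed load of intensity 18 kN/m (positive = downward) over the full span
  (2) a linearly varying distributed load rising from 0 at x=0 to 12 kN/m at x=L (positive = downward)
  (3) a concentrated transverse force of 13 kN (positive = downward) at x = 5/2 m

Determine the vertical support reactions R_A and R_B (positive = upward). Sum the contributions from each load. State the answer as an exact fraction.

Load 1 — uniform load w=18 kN/m over full span:
  R_A = wL/2 = 18·10/2 = 90 kN
  R_B = wL/2 = 18·10/2 = 90 kN
Load 2 — triangular load w₀=12 kN/m (0→w₀ over full span):
  R_A = w₀L/6 = 12·10/6 = 20 kN
  R_B = w₀L/3 = 12·10/3 = 40 kN
Load 3 — point force P=13 kN at a=5/2 m (b=L-a=15/2):
  R_A = Pb/L = 13·(15/2)/10 = 39/4 kN
  R_B = Pa/L = 13·(5/2)/10 = 13/4 kN
Superposition: R_A = 479/4 kN, R_B = 533/4 kN

R_A = 479/4 kN, R_B = 533/4 kN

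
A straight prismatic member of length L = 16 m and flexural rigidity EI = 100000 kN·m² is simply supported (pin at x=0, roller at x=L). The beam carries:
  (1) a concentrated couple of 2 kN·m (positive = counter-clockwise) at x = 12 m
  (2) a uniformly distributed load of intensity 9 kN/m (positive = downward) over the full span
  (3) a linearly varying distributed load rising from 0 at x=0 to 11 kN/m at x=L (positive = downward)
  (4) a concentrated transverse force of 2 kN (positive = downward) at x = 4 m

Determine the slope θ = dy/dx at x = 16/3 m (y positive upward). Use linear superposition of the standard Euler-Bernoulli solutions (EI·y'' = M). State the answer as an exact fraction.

Load 1 — applied couple M₀=2 kN·m at a=12 m (b=L-a=4):
  θ_1 = (M₀x²/(2L)+C₁)/EI  [x≤a] with C₁=M₀(3b²-L²)/(6L)=-13/3 = (2·(16/3)²/(2·16)+(-13/3))/100000 = -23/900000 rad
Load 2 — uniform load w=9 kN/m over full span:
  θ_2 = -w(L³-6Lx²+4x³)/(24EI) = -9·(16³-6·16·(16/3)²+4·(16/3)³)/(24·100000) = -208/28125 rad
Load 3 — triangular load w₀=11 kN/m (0→w₀ over full span):
  θ_3 = -w₀(7L⁴-30L²x²+15x⁴)/(360LEI) = -11·(7·16⁴-30·16²·(16/3)²+15·(16/3)⁴)/(360·16·100000) = -18304/3796875 rad
Load 4 — point force P=2 kN at a=4 m (b=L-a=12):
  θ_4 = -Pa(2L²-6Lx+3x²+a²)/(6LEI)  [x>a] = -2·4·(2·16²-6·16·(16/3)+3·(16/3)²+4²)/(6·16·100000) = -19/225000 rad
Superposition: θ = Σ θ_i = -1497653/121500000 rad ≈ -0.012326 rad

θ(16/3) = -1497653/121500000 rad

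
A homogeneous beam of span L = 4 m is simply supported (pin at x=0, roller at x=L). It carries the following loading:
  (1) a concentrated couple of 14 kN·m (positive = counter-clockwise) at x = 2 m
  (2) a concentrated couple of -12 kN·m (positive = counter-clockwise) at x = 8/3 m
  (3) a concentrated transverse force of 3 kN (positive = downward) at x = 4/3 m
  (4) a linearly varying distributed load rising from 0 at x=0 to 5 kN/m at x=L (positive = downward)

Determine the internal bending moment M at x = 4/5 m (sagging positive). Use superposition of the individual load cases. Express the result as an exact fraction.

M(4/5) = 114/25 kN·m

Load 1 — applied couple M₀=14 kN·m at a=2 m (b=L-a=2):
  M_1 = M₀x/L  [x≤a] = 14·(4/5)/4 = 14/5 kN·m
Load 2 — applied couple M₀=-12 kN·m at a=8/3 m (b=L-a=4/3):
  M_2 = M₀x/L  [x≤a] = (-12)·(4/5)/4 = -12/5 kN·m
Load 3 — point force P=3 kN at a=4/3 m (b=L-a=8/3):
  M_3 = Pbx/L  [x≤a] = 3·(8/3)·(4/5)/4 = 8/5 kN·m
Load 4 — triangular load w₀=5 kN/m (0→w₀ over full span):
  M_4 = w₀Lx/6 - w₀x³/(6L) = 5·4·(4/5)/6 - 5·(4/5)³/(6·4) = 64/25 kN·m
Superposition: M = Σ M_i = 114/25 kN·m ≈ 4.560000 kN·m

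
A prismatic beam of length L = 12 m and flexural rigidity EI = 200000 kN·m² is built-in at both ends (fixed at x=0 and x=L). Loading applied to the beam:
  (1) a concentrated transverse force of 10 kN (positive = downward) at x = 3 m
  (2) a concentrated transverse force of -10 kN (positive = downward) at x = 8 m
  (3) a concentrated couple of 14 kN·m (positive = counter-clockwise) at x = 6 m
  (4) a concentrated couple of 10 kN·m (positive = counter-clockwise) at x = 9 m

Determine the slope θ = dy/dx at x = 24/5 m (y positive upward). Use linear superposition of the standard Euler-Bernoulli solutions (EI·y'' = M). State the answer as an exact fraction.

Load 1 — point force P=10 kN at a=3 m (b=L-a=9):
  θ_1 = Pa²(L-x)(2bL-(3b+a)(L-x))/(2L³EI)  [x>a] = 10·3²·(12-(24/5))·(2·9·12-(3·9+3)·(12-(24/5)))/(2·12³·200000) = 0 rad
Load 2 — point force P=-10 kN at a=8 m (b=L-a=4):
  θ_2 = -Pb²x(2aL-(3a+b)x)/(2L³EI)  [x≤a] = -(-10)·4²·(24/5)·(2·8·12-(3·8+4)·(24/5))/(2·12³·200000) = 1/15625 rad
Load 3 — applied couple M₀=14 kN·m at a=6 m (b=L-a=6):
  θ_3 = (R_Ax²/2 - M_Ax)/EI  [x≤a] with R_A=7/4, M_A=7/2 = ((7/4)·(24/5)²/2 - (7/2)·(24/5))/200000 = 21/1250000 rad
Load 4 — applied couple M₀=10 kN·m at a=9 m (b=L-a=3):
  θ_4 = (R_Ax²/2 - M_Ax)/EI  [x≤a] with R_A=15/16, M_A=25/8 = ((15/16)·(24/5)²/2 - (25/8)·(24/5))/200000 = -21/1000000 rad
Superposition: θ = Σ θ_i = 299/5000000 rad ≈ 0.000060 rad

θ(24/5) = 299/5000000 rad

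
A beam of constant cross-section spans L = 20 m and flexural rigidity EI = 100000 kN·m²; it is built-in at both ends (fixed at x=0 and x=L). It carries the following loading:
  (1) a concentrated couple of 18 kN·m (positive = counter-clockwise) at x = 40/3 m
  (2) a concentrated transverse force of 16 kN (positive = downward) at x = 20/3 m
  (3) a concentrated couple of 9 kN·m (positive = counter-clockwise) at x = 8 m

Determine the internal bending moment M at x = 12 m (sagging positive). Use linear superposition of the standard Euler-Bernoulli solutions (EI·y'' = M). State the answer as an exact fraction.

M(12) = 52574/3375 kN·m

Load 1 — applied couple M₀=18 kN·m at a=40/3 m (b=L-a=20/3):
  M_1 = R_Ax - M_A  [x≤a] with R_A=6/5, M_A=6 = (6/5)·12 - 6 = 42/5 kN·m
Load 2 — point force P=16 kN at a=20/3 m (b=L-a=40/3):
  M_2 = Pa²(a+3b)(L-x)/L³ - Pa²b/L²  [x>a] = 16·(20/3)²·((20/3)+3·(40/3))·(20-12)/20³ - 16·(20/3)²·(40/3)/20² = 256/27 kN·m
Load 3 — applied couple M₀=9 kN·m at a=8 m (b=L-a=12):
  M_3 = R_Ax - M_A - M₀  [x>a] with R_A=81/125, M_A=27/25 = (81/125)·12 - (27/25) - 9 = -288/125 kN·m
Superposition: M = Σ M_i = 52574/3375 kN·m ≈ 15.577481 kN·m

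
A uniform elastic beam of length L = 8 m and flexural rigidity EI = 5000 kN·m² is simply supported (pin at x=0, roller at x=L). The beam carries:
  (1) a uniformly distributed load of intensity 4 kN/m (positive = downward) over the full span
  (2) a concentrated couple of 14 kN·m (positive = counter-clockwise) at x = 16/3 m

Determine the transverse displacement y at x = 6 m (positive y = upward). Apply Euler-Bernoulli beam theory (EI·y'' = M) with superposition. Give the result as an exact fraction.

Load 1 — uniform load w=4 kN/m over full span:
  y_1 = -wx(L³-2Lx²+x³)/(24EI) = -4·6·(8³-2·8·6²+6³)/(24·5000) = -19/625 m
Load 2 — applied couple M₀=14 kN·m at a=16/3 m (b=L-a=8/3):
  y_2 = (M₀x³/(6L)-M₀(x-a)²/2+C₁x)/EI  [x>a] with C₁=M₀(3b²-L²)/(6L)=-112/9 = (14·6³/(6·8)-14·(6-(16/3))²/2+(-112/9)·6)/5000 = -133/45000 m
Superposition: y = Σ y_i = -1501/45000 m ≈ -0.033356 m

y(6) = -1501/45000 m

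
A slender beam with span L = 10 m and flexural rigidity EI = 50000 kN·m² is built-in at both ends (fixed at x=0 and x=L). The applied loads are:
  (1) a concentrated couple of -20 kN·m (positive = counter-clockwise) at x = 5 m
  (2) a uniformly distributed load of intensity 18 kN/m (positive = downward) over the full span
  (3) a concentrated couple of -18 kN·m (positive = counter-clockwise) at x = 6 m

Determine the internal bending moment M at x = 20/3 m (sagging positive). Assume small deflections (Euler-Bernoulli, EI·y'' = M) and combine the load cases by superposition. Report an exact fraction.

M(20/3) = 1537/25 kN·m

Load 1 — applied couple M₀=-20 kN·m at a=5 m (b=L-a=5):
  M_1 = R_Ax - M_A - M₀  [x>a] with R_A=-3, M_A=-5 = (-3)·(20/3) - (-5) - (-20) = 5 kN·m
Load 2 — uniform load w=18 kN/m over full span:
  M_2 = wLx/2 - wL²/12 - wx²/2 = 18·10·(20/3)/2 - 18·10²/12 - 18·(20/3)²/2 = 50 kN·m
Load 3 — applied couple M₀=-18 kN·m at a=6 m (b=L-a=4):
  M_3 = R_Ax - M_A - M₀  [x>a] with R_A=-324/125, M_A=-144/25 = (-324/125)·(20/3) - (-144/25) - (-18) = 162/25 kN·m
Superposition: M = Σ M_i = 1537/25 kN·m ≈ 61.480000 kN·m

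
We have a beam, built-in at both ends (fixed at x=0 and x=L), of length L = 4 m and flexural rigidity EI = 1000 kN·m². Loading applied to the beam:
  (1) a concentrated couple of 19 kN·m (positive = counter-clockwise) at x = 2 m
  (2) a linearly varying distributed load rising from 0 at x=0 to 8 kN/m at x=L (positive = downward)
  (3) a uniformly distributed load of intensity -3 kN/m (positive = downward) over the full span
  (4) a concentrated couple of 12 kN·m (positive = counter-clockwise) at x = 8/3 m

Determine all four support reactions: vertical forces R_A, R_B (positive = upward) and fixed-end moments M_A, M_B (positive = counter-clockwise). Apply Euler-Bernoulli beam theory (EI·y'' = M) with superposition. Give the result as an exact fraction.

Load 1 — applied couple M₀=19 kN·m at a=2 m (b=L-a=2):
  R_A = 6M₀ab/L³ = 6·19·2·2/4³ = 57/8 kN
  M_A = M₀b(2a-b)/L² = 19·2·(2·2-2)/4² = 19/4 kN·m
  R_B = -6M₀ab/L³ = -6·19·2·2/4³ = -57/8 kN
  M_B = M₀a(2b-a)/L² = 19·2·(2·2-2)/4² = 19/4 kN·m
Load 2 — triangular load w₀=8 kN/m (0→w₀ over full span):
  R_A = 3w₀L/20 = 3·8·4/20 = 24/5 kN
  M_A = w₀L²/30 = 8·4²/30 = 64/15 kN·m
  R_B = 7w₀L/20 = 7·8·4/20 = 56/5 kN
  M_B = -w₀L²/20 = -8·4²/20 = -32/5 kN·m
Load 3 — uniform load w=-3 kN/m over full span:
  R_A = wL/2 = (-3)·4/2 = -6 kN
  M_A = wL²/12 = (-3)·4²/12 = -4 kN·m
  R_B = wL/2 = (-3)·4/2 = -6 kN
  M_B = -wL²/12 = -(-3)·4²/12 = 4 kN·m
Load 4 — applied couple M₀=12 kN·m at a=8/3 m (b=L-a=4/3):
  R_A = 6M₀ab/L³ = 6·12·(8/3)·(4/3)/4³ = 4 kN
  M_A = M₀b(2a-b)/L² = 12·(4/3)·(2·(8/3)-(4/3))/4² = 4 kN·m
  R_B = -6M₀ab/L³ = -6·12·(8/3)·(4/3)/4³ = -4 kN
  M_B = M₀a(2b-a)/L² = 12·(8/3)·(2·(4/3)-(8/3))/4² = 0 kN·m
Superposition: R_A = 397/40 kN, M_A = 541/60 kN·m, R_B = -237/40 kN, M_B = 47/20 kN·m

R_A = 397/40 kN, M_A = 541/60 kN·m, R_B = -237/40 kN, M_B = 47/20 kN·m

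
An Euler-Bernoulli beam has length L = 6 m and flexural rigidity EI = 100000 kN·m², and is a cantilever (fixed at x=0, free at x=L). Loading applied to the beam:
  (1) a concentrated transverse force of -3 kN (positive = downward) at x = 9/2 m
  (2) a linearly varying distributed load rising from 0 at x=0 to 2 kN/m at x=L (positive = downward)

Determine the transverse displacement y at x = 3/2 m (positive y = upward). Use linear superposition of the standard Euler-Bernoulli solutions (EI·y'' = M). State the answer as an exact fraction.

y(3/2) = -12987/128000000 m

Load 1 — point force P=-3 kN at a=9/2 m (b=L-a=3/2):
  y_1 = -Px²(3a-x)/(6EI)  [x≤a] = -(-3)·(3/2)²·(3·(9/2)-(3/2))/(6·100000) = 27/200000 m
Load 2 — triangular load w₀=2 kN/m (0→w₀ over full span):
  y_2 = (w₀Lx³/12-w₀L²x²/6-w₀x⁵/(120L))/EI = (2·6·(3/2)³/12-2·6²·(3/2)²/6-2·(3/2)⁵/(120·6))/100000 = -30267/128000000 m
Superposition: y = Σ y_i = -12987/128000000 m ≈ -0.000101 m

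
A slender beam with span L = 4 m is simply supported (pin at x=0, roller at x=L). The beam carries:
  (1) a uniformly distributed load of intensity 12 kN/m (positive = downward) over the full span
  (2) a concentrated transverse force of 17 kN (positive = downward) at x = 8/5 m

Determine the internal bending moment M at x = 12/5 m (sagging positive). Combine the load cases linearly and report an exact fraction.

Load 1 — uniform load w=12 kN/m over full span:
  M_1 = wx(L-x)/2 = 12·(12/5)·(4-(12/5))/2 = 576/25 kN·m
Load 2 — point force P=17 kN at a=8/5 m (b=L-a=12/5):
  M_2 = Pa(L-x)/L  [x>a] = 17·(8/5)·(4-(12/5))/4 = 272/25 kN·m
Superposition: M = Σ M_i = 848/25 kN·m ≈ 33.920000 kN·m

M(12/5) = 848/25 kN·m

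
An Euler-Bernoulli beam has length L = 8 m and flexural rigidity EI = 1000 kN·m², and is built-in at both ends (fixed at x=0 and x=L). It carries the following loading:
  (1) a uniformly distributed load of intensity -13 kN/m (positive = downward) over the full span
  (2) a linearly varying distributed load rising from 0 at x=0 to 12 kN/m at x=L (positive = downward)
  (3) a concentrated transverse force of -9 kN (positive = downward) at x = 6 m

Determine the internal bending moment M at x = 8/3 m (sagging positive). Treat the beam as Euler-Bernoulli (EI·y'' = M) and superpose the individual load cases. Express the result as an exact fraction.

Load 1 — uniform load w=-13 kN/m over full span:
  M_1 = wLx/2 - wL²/12 - wx²/2 = (-13)·8·(8/3)/2 - (-13)·8²/12 - (-13)·(8/3)²/2 = -208/9 kN·m
Load 2 — triangular load w₀=12 kN/m (0→w₀ over full span):
  M_2 = 3w₀Lx/20 - w₀L²/30 - w₀x³/(6L) = 3·12·8·(8/3)/20 - 12·8²/30 - 12·(8/3)³/(6·8) = 1088/135 kN·m
Load 3 — point force P=-9 kN at a=6 m (b=L-a=2):
  M_3 = Pb²(3a+b)x/L³ - Pab²/L²  [x≤a] = (-9)·2²·(3·6+2)·(8/3)/8³ - (-9)·6·2²/8² = -3/8 kN·m
Superposition: M = Σ M_i = -16661/1080 kN·m ≈ -15.426852 kN·m

M(8/3) = -16661/1080 kN·m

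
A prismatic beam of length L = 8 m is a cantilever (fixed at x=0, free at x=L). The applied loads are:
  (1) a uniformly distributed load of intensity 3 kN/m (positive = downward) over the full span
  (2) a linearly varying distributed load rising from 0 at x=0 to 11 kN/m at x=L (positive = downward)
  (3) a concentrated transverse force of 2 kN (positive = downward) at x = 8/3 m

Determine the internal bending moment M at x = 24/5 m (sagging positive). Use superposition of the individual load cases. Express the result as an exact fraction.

Load 1 — uniform load w=3 kN/m over full span:
  M_1 = -w(L-x)²/2 = -3·(8-(24/5))²/2 = -384/25 kN·m
Load 2 — triangular load w₀=11 kN/m (0→w₀ over full span):
  M_2 = w₀Lx/2 - w₀L²/3 - w₀x³/(6L) = 11·8·(24/5)/2 - 11·8²/3 - 11·(24/5)³/(6·8) = -18304/375 kN·m
Load 3 — point force P=2 kN at a=8/3 m (b=L-a=16/3):
  M_3 = 0  [x>a] = 0 kN·m
Superposition: M = Σ M_i = -24064/375 kN·m ≈ -64.170667 kN·m

M(24/5) = -24064/375 kN·m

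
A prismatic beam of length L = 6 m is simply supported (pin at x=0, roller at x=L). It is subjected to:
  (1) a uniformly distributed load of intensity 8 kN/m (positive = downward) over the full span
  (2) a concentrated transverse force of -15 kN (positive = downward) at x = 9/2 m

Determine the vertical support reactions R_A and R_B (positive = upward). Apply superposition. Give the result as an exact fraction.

Load 1 — uniform load w=8 kN/m over full span:
  R_A = wL/2 = 8·6/2 = 24 kN
  R_B = wL/2 = 8·6/2 = 24 kN
Load 2 — point force P=-15 kN at a=9/2 m (b=L-a=3/2):
  R_A = Pb/L = (-15)·(3/2)/6 = -15/4 kN
  R_B = Pa/L = (-15)·(9/2)/6 = -45/4 kN
Superposition: R_A = 81/4 kN, R_B = 51/4 kN

R_A = 81/4 kN, R_B = 51/4 kN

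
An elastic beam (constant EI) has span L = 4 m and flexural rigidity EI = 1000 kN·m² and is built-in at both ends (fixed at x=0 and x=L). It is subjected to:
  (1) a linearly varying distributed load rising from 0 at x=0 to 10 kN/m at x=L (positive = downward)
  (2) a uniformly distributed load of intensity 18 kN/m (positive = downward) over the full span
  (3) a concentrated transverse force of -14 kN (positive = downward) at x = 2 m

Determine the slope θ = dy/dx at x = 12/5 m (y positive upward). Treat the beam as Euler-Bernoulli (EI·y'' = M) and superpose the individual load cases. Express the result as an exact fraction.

θ(12/5) = 53/15625 rad

Load 1 — triangular load w₀=10 kN/m (0→w₀ over full span):
  θ_1 = -w₀(2x(L-x)(L-2x)(x+2L)+x²(L-x)²)/(120LEI) = -10·(2·(12/5)·(4-(12/5))·(4-2·(12/5))·((12/5)+2·4)+(12/5)²·(4-(12/5))²)/(120·4·1000) = 16/15625 rad
Load 2 — uniform load w=18 kN/m over full span:
  θ_2 = -wx(L-x)(L-2x)/(12EI) = -18·(12/5)·(4-(12/5))·(4-2·(12/5))/(12·1000) = 72/15625 rad
Load 3 — point force P=-14 kN at a=2 m (b=L-a=2):
  θ_3 = Pa²(L-x)(2bL-(3b+a)(L-x))/(2L³EI)  [x>a] = (-14)·2²·(4-(12/5))·(2·2·4-(3·2+2)·(4-(12/5)))/(2·4³·1000) = -7/3125 rad
Superposition: θ = Σ θ_i = 53/15625 rad ≈ 0.003392 rad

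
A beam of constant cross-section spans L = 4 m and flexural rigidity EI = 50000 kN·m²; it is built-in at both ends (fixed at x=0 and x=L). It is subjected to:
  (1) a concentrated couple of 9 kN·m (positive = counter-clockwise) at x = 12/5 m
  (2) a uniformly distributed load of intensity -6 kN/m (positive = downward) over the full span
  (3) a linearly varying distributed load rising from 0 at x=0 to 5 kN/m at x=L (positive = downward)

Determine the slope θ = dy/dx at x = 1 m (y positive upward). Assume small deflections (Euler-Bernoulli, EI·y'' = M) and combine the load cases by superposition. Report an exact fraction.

θ(1) = 417/40000000 rad

Load 1 — applied couple M₀=9 kN·m at a=12/5 m (b=L-a=8/5):
  θ_1 = (R_Ax²/2 - M_Ax)/EI  [x≤a] with R_A=81/25, M_A=72/25 = ((81/25)·1²/2 - (72/25)·1)/50000 = -63/2500000 rad
Load 2 — uniform load w=-6 kN/m over full span:
  θ_2 = -wx(L-x)(L-2x)/(12EI) = -(-6)·1·(4-1)·(4-2·1)/(12·50000) = 3/50000 rad
Load 3 — triangular load w₀=5 kN/m (0→w₀ over full span):
  θ_3 = -w₀(2x(L-x)(L-2x)(x+2L)+x²(L-x)²)/(120LEI) = -5·(2·1·(4-1)·(4-2·1)·(1+2·4)+1²·(4-1)²)/(120·4·50000) = -39/1600000 rad
Superposition: θ = Σ θ_i = 417/40000000 rad ≈ 0.000010 rad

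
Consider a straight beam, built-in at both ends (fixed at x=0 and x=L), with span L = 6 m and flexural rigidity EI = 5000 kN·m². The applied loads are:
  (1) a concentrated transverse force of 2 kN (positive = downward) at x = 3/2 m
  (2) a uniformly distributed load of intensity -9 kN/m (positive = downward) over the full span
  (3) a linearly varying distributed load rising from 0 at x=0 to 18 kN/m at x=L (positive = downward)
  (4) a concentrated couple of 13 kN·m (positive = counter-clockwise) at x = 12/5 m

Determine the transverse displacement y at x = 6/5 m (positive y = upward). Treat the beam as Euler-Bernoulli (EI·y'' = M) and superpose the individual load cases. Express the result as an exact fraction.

Load 1 — point force P=2 kN at a=3/2 m (b=L-a=9/2):
  y_1 = -Pb²x²(3aL-(3a+b)x)/(6L³EI)  [x≤a] = -2·(9/2)²·(6/5)²·(3·(3/2)·6-(3·(3/2)+(9/2))·(6/5))/(6·6³·5000) = -729/5000000 m
Load 2 — uniform load w=-9 kN/m over full span:
  y_2 = -wx²(L-x)²/(24EI) = -(-9)·(6/5)²·(6-(6/5))²/(24·5000) = 972/390625 m
Load 3 — triangular load w₀=18 kN/m (0→w₀ over full span):
  y_3 = -w₀x²(L-x)²(x+2L)/(120LEI) = -18·(6/5)²·(6-(6/5))²·((6/5)+2·6)/(120·6·5000) = -21384/9765625 m
Load 4 — applied couple M₀=13 kN·m at a=12/5 m (b=L-a=18/5):
  y_4 = (R_Ax³/6 - M_Ax²/2)/EI  [x≤a] with R_A=78/25, M_A=39/25 = ((78/25)·(6/5)³/6 - (39/25)·(6/5)²/2)/5000 = -351/7812500 m
Superposition: y = Σ y_i = 67419/625000000 m ≈ 0.000108 m

y(6/5) = 67419/625000000 m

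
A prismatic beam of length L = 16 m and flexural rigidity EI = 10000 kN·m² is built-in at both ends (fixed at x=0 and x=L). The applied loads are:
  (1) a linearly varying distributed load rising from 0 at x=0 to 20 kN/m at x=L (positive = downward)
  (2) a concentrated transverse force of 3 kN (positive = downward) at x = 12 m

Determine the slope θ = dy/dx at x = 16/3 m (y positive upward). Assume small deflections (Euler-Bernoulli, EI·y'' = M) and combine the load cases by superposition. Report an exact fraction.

θ(16/3) = -4177/151875 rad

Load 1 — triangular load w₀=20 kN/m (0→w₀ over full span):
  θ_1 = -w₀(2x(L-x)(L-2x)(x+2L)+x²(L-x)²)/(120LEI) = -20·(2·(16/3)·(16-(16/3))·(16-2·(16/3))·((16/3)+2·16)+(16/3)²·(16-(16/3))²)/(120·16·10000) = -4096/151875 rad
Load 2 — point force P=3 kN at a=12 m (b=L-a=4):
  θ_2 = -Pb²x(2aL-(3a+b)x)/(2L³EI)  [x≤a] = -3·4²·(16/3)·(2·12·16-(3·12+4)·(16/3))/(2·16³·10000) = -1/1875 rad
Superposition: θ = Σ θ_i = -4177/151875 rad ≈ -0.027503 rad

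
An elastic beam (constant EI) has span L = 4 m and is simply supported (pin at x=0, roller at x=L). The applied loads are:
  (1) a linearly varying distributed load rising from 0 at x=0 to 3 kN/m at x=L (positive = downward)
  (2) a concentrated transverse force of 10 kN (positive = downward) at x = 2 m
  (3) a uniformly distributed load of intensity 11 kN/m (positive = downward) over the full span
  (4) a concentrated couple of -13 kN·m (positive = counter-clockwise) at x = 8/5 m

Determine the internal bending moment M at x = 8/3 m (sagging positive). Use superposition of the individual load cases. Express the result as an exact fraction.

M(8/3) = 905/27 kN·m

Load 1 — triangular load w₀=3 kN/m (0→w₀ over full span):
  M_1 = w₀Lx/6 - w₀x³/(6L) = 3·4·(8/3)/6 - 3·(8/3)³/(6·4) = 80/27 kN·m
Load 2 — point force P=10 kN at a=2 m (b=L-a=2):
  M_2 = Pa(L-x)/L  [x>a] = 10·2·(4-(8/3))/4 = 20/3 kN·m
Load 3 — uniform load w=11 kN/m over full span:
  M_3 = wx(L-x)/2 = 11·(8/3)·(4-(8/3))/2 = 176/9 kN·m
Load 4 — applied couple M₀=-13 kN·m at a=8/5 m (b=L-a=12/5):
  M_4 = M₀x/L - M₀  [x>a] = (-13)·(8/3)/4 - (-13) = 13/3 kN·m
Superposition: M = Σ M_i = 905/27 kN·m ≈ 33.518519 kN·m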